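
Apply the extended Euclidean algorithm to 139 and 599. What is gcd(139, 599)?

Apply Euclid's algorithm to 599 and 139:
599 = 4×139 + 43
139 = 3×43 + 10
43 = 4×10 + 3
10 = 3×3 + 1
3 = 3×1 + 0
gcd(139, 599) = 1.
Express as a combination:
1 = 10 − 3·3
1 = −3·43 + 13·10
1 = 13·139 − 42·43
1 = −42·599 + 181·139
So 1 = (-42)·599 + (181)·139.

1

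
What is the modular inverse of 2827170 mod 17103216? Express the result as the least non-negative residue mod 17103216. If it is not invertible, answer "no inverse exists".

no inverse exists

Compute gcd(2827170, 17103216):
17103216 = 6*2827170 + 140196
2827170 = 20*140196 + 23250
140196 = 6*23250 + 696
23250 = 33*696 + 282
696 = 2*282 + 132
282 = 2*132 + 18
132 = 7*18 + 6
18 = 3*6 + 0
gcd(2827170, 17103216) = 6 ≠ 1, so 2827170 has no multiplicative inverse modulo 17103216.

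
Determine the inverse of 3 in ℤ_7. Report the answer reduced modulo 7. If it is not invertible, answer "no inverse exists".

5

gcd(7, 3) by repeated division:
7 = 2·3 + 1
3 = 3·1 + 0
Since gcd(3, 7) = 1, back-substitute to write 1 as a combination:
1 = 7 − 2·3
So 3·(-2) ≡ 1 (mod 7), and -2 ≡ 5 (mod 7).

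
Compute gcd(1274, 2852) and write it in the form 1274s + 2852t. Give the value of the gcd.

Apply Euclid's algorithm to 2852 and 1274:
2852 = 2·1274 + 304
1274 = 4·304 + 58
304 = 5·58 + 14
58 = 4·14 + 2
14 = 7·2 + 0
gcd(1274, 2852) = 2.
Back-substituting:
2 = 58 − 4·14
2 = −4·304 + 21·58
2 = 21·1274 − 88·304
2 = −88·2852 + 197·1274
So 2 = (-88)·2852 + (197)·1274.

2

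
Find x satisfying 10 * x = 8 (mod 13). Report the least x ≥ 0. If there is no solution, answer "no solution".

First find gcd(10, 13):
13 = 1×10 + 3
10 = 3×3 + 1
3 = 3×1 + 0
gcd = 1, so a unique solution mod 13 exists.
Back-substitute for the Bézout coefficients:
1 = 10 − 3·3
1 = −3·13 + 4·10
So 10·(4) ≡ 1 (mod 13), giving 10⁻¹ ≡ 4.
x ≡ 10⁻¹·8 ≡ 4·8 ≡ 6 (mod 13).

6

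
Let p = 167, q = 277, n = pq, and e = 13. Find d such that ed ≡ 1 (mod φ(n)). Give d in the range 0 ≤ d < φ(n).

10573

φ(n) = (p−1)(q−1) = 166·276 = 45816.
Need d with 13·d ≡ 1 (mod 45816). Apply the extended Euclidean algorithm:
45816 = 3524×13 + 4
13 = 3×4 + 1
4 = 4×1 + 0
Back-substitute:
1 = 13 − 3·4
1 = −3·45816 + 10573·13
So 13·10573 ≡ 1 (mod 45816), hence d = 10573.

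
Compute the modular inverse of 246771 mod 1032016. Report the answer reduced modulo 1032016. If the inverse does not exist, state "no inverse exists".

684619

Apply the Euclidean algorithm to 1032016 and 246771:
1032016 = 4×246771 + 44932
246771 = 5×44932 + 22111
44932 = 2×22111 + 710
22111 = 31×710 + 101
710 = 7×101 + 3
101 = 33×3 + 2
3 = 1×2 + 1
2 = 2×1 + 0
Since gcd(246771, 1032016) = 1, back-substitute to write 1 as a combination:
1 = 3 − 2
1 = −101 + 34·3
1 = 34·710 − 239·101
1 = −239·22111 + 7443·710
1 = 7443·44932 − 15125·22111
1 = −15125·246771 + 83068·44932
1 = 83068·1032016 − 347397·246771
So 246771·(-347397) ≡ 1 (mod 1032016), and -347397 ≡ 684619 (mod 1032016).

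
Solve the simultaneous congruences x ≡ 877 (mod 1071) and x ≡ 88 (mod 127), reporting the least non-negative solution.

Write x = 877 + 1071·k. Then 1071·k ≡ 88 − 877 ≡ 100 (mod 127).
Need 1071⁻¹ mod 127. Extended Euclid on (127, 55):
127 = 2×55 + 17
55 = 3×17 + 4
17 = 4×4 + 1
4 = 4×1 + 0
Back-substitute:
1 = 17 − 4·4
1 = −4·55 + 13·17
1 = 13·127 − 30·55
1071⁻¹ ≡ 97 (mod 127), so k ≡ 97·100 ≡ 48 (mod 127).
x = 877 + 1071·48 = 52285.

52285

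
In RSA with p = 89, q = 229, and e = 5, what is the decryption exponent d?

4013

φ(n) = (p−1)(q−1) = 88·228 = 20064.
Need d with 5·d ≡ 1 (mod 20064). Apply the extended Euclidean algorithm:
20064 = 4012×5 + 4
5 = 1×4 + 1
4 = 4×1 + 0
Back-substitute:
1 = 5 − 4
1 = −20064 + 4013·5
So 5·4013 ≡ 1 (mod 20064), hence d = 4013.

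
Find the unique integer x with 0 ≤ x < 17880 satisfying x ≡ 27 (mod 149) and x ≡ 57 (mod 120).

Write x = 27 + 149·k. Then 149·k ≡ 57 − 27 ≡ 30 (mod 120).
Need 149⁻¹ mod 120. Extended Euclid on (120, 29):
120 = 4×29 + 4
29 = 7×4 + 1
4 = 4×1 + 0
Back-substitute:
1 = 29 − 7·4
1 = −7·120 + 29·29
149⁻¹ ≡ 29 (mod 120), so k ≡ 29·30 ≡ 30 (mod 120).
x = 27 + 149·30 = 4497.

4497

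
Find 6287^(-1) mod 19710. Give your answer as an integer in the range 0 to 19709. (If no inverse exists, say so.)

Run Euclid on (19710, 6287):
19710 = 3*6287 + 849
6287 = 7*849 + 344
849 = 2*344 + 161
344 = 2*161 + 22
161 = 7*22 + 7
22 = 3*7 + 1
7 = 7*1 + 0
gcd = 1, so the inverse exists. Back-substitute:
1 = 22 − 3·7
1 = −3·161 + 22·22
1 = 22·344 − 47·161
1 = −47·849 + 116·344
1 = 116·6287 − 859·849
1 = −859·19710 + 2693·6287
So 6287·2693 ≡ 1 (mod 19710).

2693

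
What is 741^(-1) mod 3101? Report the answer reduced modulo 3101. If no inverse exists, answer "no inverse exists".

2603

Extended Euclidean algorithm:
3101 = 4×741 + 137
741 = 5×137 + 56
137 = 2×56 + 25
56 = 2×25 + 6
25 = 4×6 + 1
6 = 6×1 + 0
gcd = 1, so the inverse exists. Back-substitute:
1 = 25 − 4·6
1 = −4·56 + 9·25
1 = 9·137 − 22·56
1 = −22·741 + 119·137
1 = 119·3101 − 498·741
So 741·(-498) ≡ 1 (mod 3101), and -498 ≡ 2603 (mod 3101).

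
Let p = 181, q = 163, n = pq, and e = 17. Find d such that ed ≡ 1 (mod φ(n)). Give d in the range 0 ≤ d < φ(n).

φ(n) = (p−1)(q−1) = 180·162 = 29160.
Need d with 17·d ≡ 1 (mod 29160). Apply the extended Euclidean algorithm:
29160 = 1715*17 + 5
17 = 3*5 + 2
5 = 2*2 + 1
2 = 2*1 + 0
Back-substitute:
1 = 5 − 2·2
1 = −2·17 + 7·5
1 = 7·29160 − 12007·17
So 17·(-12007) ≡ 1 (mod 29160), hence d ≡ -12007 ≡ 17153 (mod 29160).

17153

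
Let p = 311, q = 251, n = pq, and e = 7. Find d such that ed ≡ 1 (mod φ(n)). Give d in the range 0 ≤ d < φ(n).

φ(n) = (p−1)(q−1) = 310·250 = 77500.
Need d with 7·d ≡ 1 (mod 77500). Apply the extended Euclidean algorithm:
77500 = 11071·7 + 3
7 = 2·3 + 1
3 = 3·1 + 0
Back-substitute:
1 = 7 − 2·3
1 = −2·77500 + 22143·7
So 7·22143 ≡ 1 (mod 77500), hence d = 22143.

22143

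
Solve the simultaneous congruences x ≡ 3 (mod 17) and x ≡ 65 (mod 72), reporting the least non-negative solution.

Write x = 3 + 17·k. Then 17·k ≡ 65 − 3 ≡ 62 (mod 72).
Need 17⁻¹ mod 72. Extended Euclid on (72, 17):
72 = 4×17 + 4
17 = 4×4 + 1
4 = 4×1 + 0
Back-substitute:
1 = 17 − 4·4
1 = −4·72 + 17·17
17⁻¹ ≡ 17 (mod 72), so k ≡ 17·62 ≡ 46 (mod 72).
x = 3 + 17·46 = 785.

785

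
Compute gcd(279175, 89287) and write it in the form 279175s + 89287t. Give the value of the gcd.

Repeated division:
279175 = 3*89287 + 11314
89287 = 7*11314 + 10089
11314 = 1*10089 + 1225
10089 = 8*1225 + 289
1225 = 4*289 + 69
289 = 4*69 + 13
69 = 5*13 + 4
13 = 3*4 + 1
4 = 4*1 + 0
gcd(279175, 89287) = 1.
Express as a combination:
1 = 13 − 3·4
1 = −3·69 + 16·13
1 = 16·289 − 67·69
1 = −67·1225 + 284·289
1 = 284·10089 − 2339·1225
1 = −2339·11314 + 2623·10089
1 = 2623·89287 − 20700·11314
1 = −20700·279175 + 64723·89287
So 1 = (-20700)·279175 + (64723)·89287.

1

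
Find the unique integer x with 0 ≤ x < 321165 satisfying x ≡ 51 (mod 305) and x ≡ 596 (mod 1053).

305966

Write x = 51 + 305·k. Then 305·k ≡ 596 − 51 ≡ 545 (mod 1053).
Need 305⁻¹ mod 1053. Extended Euclid on (1053, 305):
1053 = 3×305 + 138
305 = 2×138 + 29
138 = 4×29 + 22
29 = 1×22 + 7
22 = 3×7 + 1
7 = 7×1 + 0
Back-substitute:
1 = 22 − 3·7
1 = −3·29 + 4·22
1 = 4·138 − 19·29
1 = −19·305 + 42·138
1 = 42·1053 − 145·305
305⁻¹ ≡ 908 (mod 1053), so k ≡ 908·545 ≡ 1003 (mod 1053).
x = 51 + 305·1003 = 305966.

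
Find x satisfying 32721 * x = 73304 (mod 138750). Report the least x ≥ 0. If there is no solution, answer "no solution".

no solution

gcd(32721, 138750):
138750 = 4·32721 + 7866
32721 = 4·7866 + 1257
7866 = 6·1257 + 324
1257 = 3·324 + 285
324 = 1·285 + 39
285 = 7·39 + 12
39 = 3·12 + 3
12 = 4·3 + 0
gcd = 3, but 3 ∤ 73304, so the congruence has no solution.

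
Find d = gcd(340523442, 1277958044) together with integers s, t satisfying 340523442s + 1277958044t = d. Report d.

Apply Euclid's algorithm to 1277958044 and 340523442:
1277958044 = 3·340523442 + 256387718
340523442 = 1·256387718 + 84135724
256387718 = 3·84135724 + 3980546
84135724 = 21·3980546 + 544258
3980546 = 7·544258 + 170740
544258 = 3·170740 + 32038
170740 = 5·32038 + 10550
32038 = 3·10550 + 388
10550 = 27·388 + 74
388 = 5·74 + 18
74 = 4·18 + 2
18 = 9·2 + 0
gcd(340523442, 1277958044) = 2.
Working backward:
2 = 74 − 4·18
2 = −4·388 + 21·74
2 = 21·10550 − 571·388
2 = −571·32038 + 1734·10550
2 = 1734·170740 − 9241·32038
2 = −9241·544258 + 29457·170740
2 = 29457·3980546 − 215440·544258
2 = −215440·84135724 + 4553697·3980546
2 = 4553697·256387718 − 13876531·84135724
2 = −13876531·340523442 + 18430228·256387718
2 = 18430228·1277958044 − 69167215·340523442
So 2 = (18430228)·1277958044 + (-69167215)·340523442.

2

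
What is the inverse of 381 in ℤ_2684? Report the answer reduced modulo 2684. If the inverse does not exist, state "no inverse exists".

789

gcd(2684, 381) by repeated division:
2684 = 7*381 + 17
381 = 22*17 + 7
17 = 2*7 + 3
7 = 2*3 + 1
3 = 3*1 + 0
Since gcd(381, 2684) = 1, back-substitute to write 1 as a combination:
1 = 7 − 2·3
1 = −2·17 + 5·7
1 = 5·381 − 112·17
1 = −112·2684 + 789·381
So 381·789 ≡ 1 (mod 2684).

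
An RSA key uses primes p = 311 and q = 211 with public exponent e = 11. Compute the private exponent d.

φ(n) = (p−1)(q−1) = 310·210 = 65100.
Need d with 11·d ≡ 1 (mod 65100). Apply the extended Euclidean algorithm:
65100 = 5918*11 + 2
11 = 5*2 + 1
2 = 2*1 + 0
Back-substitute:
1 = 11 − 5·2
1 = −5·65100 + 29591·11
So 11·29591 ≡ 1 (mod 65100), hence d = 29591.

29591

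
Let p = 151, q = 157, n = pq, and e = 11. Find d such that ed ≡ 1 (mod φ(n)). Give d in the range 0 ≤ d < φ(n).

φ(n) = (p−1)(q−1) = 150·156 = 23400.
Need d with 11·d ≡ 1 (mod 23400). Apply the extended Euclidean algorithm:
23400 = 2127*11 + 3
11 = 3*3 + 2
3 = 1*2 + 1
2 = 2*1 + 0
Back-substitute:
1 = 3 − 2
1 = −11 + 4·3
1 = 4·23400 − 8509·11
So 11·(-8509) ≡ 1 (mod 23400), hence d ≡ -8509 ≡ 14891 (mod 23400).

14891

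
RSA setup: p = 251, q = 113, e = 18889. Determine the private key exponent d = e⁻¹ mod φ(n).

18009

φ(n) = (p−1)(q−1) = 250·112 = 28000.
Need d with 18889·d ≡ 1 (mod 28000). Apply the extended Euclidean algorithm:
28000 = 1×18889 + 9111
18889 = 2×9111 + 667
9111 = 13×667 + 440
667 = 1×440 + 227
440 = 1×227 + 213
227 = 1×213 + 14
213 = 15×14 + 3
14 = 4×3 + 2
3 = 1×2 + 1
2 = 2×1 + 0
Back-substitute:
1 = 3 − 2
1 = −14 + 5·3
1 = 5·213 − 76·14
1 = −76·227 + 81·213
1 = 81·440 − 157·227
1 = −157·667 + 238·440
1 = 238·9111 − 3251·667
1 = −3251·18889 + 6740·9111
1 = 6740·28000 − 9991·18889
So 18889·(-9991) ≡ 1 (mod 28000), hence d ≡ -9991 ≡ 18009 (mod 28000).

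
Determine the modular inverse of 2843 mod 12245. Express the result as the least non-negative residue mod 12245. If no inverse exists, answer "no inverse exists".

Run Euclid on (12245, 2843):
12245 = 4*2843 + 873
2843 = 3*873 + 224
873 = 3*224 + 201
224 = 1*201 + 23
201 = 8*23 + 17
23 = 1*17 + 6
17 = 2*6 + 5
6 = 1*5 + 1
5 = 5*1 + 0
The gcd is 1. Working backward:
1 = 6 − 5
1 = −17 + 3·6
1 = 3·23 − 4·17
1 = −4·201 + 35·23
1 = 35·224 − 39·201
1 = −39·873 + 152·224
1 = 152·2843 − 495·873
1 = −495·12245 + 2132·2843
So 2843·2132 ≡ 1 (mod 12245).

2132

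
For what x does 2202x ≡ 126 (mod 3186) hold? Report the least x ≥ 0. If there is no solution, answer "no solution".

165

First find gcd(2202, 3186):
3186 = 1*2202 + 984
2202 = 2*984 + 234
984 = 4*234 + 48
234 = 4*48 + 42
48 = 1*42 + 6
42 = 7*6 + 0
gcd = 6 and 6 | 126, so solutions exist. Divide through by 6: 367x ≡ 21 (mod 531).
Now find 367⁻¹ mod 531:
531 = 1×367 + 164
367 = 2×164 + 39
164 = 4×39 + 8
39 = 4×8 + 7
8 = 1×7 + 1
7 = 7×1 + 0
Back-substitute:
1 = 8 − 7
1 = −39 + 5·8
1 = 5·164 − 21·39
1 = −21·367 + 47·164
1 = 47·531 − 68·367
So 367·(-68) ≡ 1 (mod 531), i.e. 367⁻¹ ≡ 463.
Then x ≡ 463·21 ≡ 165 (mod 531); the smallest non-negative solution is x = 165.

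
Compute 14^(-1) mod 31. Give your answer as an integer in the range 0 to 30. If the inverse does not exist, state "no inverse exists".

Apply the Euclidean algorithm to 31 and 14:
31 = 2×14 + 3
14 = 4×3 + 2
3 = 1×2 + 1
2 = 2×1 + 0
The gcd is 1. Working backward:
1 = 3 − 2
1 = −14 + 5·3
1 = 5·31 − 11·14
Hence 14⁻¹ ≡ -11 ≡ 20 (mod 31).

20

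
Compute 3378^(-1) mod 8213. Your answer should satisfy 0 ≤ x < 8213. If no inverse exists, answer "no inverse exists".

Run Euclid on (8213, 3378):
8213 = 2*3378 + 1457
3378 = 2*1457 + 464
1457 = 3*464 + 65
464 = 7*65 + 9
65 = 7*9 + 2
9 = 4*2 + 1
2 = 2*1 + 0
gcd = 1, so the inverse exists. Back-substitute:
1 = 9 − 4·2
1 = −4·65 + 29·9
1 = 29·464 − 207·65
1 = −207·1457 + 650·464
1 = 650·3378 − 1507·1457
1 = −1507·8213 + 3664·3378
So 3378·3664 ≡ 1 (mod 8213).

3664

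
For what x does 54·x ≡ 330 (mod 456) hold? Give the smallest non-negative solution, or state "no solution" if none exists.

First find gcd(54, 456):
456 = 8·54 + 24
54 = 2·24 + 6
24 = 4·6 + 0
gcd = 6 and 6 | 330, so solutions exist. Divide through by 6: 9x ≡ 55 (mod 76).
Now find 9⁻¹ mod 76:
76 = 8·9 + 4
9 = 2·4 + 1
4 = 4·1 + 0
Back-substitute:
1 = 9 − 2·4
1 = −2·76 + 17·9
So 9⁻¹ ≡ 17 (mod 76).
Then x ≡ 17·55 ≡ 23 (mod 76); the smallest non-negative solution is x = 23.

23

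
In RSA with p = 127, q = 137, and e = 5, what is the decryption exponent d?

φ(n) = (p−1)(q−1) = 126·136 = 17136.
Need d with 5·d ≡ 1 (mod 17136). Apply the extended Euclidean algorithm:
17136 = 3427×5 + 1
5 = 5×1 + 0
Back-substitute:
1 = 17136 − 3427·5
So 5·(-3427) ≡ 1 (mod 17136), hence d ≡ -3427 ≡ 13709 (mod 17136).

13709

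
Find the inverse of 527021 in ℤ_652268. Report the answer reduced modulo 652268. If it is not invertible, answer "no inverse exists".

gcd(652268, 527021) by repeated division:
652268 = 1·527021 + 125247
527021 = 4·125247 + 26033
125247 = 4·26033 + 21115
26033 = 1·21115 + 4918
21115 = 4·4918 + 1443
4918 = 3·1443 + 589
1443 = 2·589 + 265
589 = 2·265 + 59
265 = 4·59 + 29
59 = 2·29 + 1
29 = 29·1 + 0
Since gcd(527021, 652268) = 1, back-substitute to write 1 as a combination:
1 = 59 − 2·29
1 = −2·265 + 9·59
1 = 9·589 − 20·265
1 = −20·1443 + 49·589
1 = 49·4918 − 167·1443
1 = −167·21115 + 717·4918
1 = 717·26033 − 884·21115
1 = −884·125247 + 4253·26033
1 = 4253·527021 − 17896·125247
1 = −17896·652268 + 22149·527021
So 527021·22149 ≡ 1 (mod 652268).

22149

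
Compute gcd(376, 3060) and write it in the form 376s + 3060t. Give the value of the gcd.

4

Repeated division:
3060 = 8·376 + 52
376 = 7·52 + 12
52 = 4·12 + 4
12 = 3·4 + 0
gcd(376, 3060) = 4.
Back-substituting:
4 = 52 − 4·12
4 = −4·376 + 29·52
4 = 29·3060 − 236·376
So 4 = (29)·3060 + (-236)·376.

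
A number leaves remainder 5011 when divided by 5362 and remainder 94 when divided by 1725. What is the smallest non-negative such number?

Write x = 5011 + 5362·k. Then 5362·k ≡ 94 − 5011 ≡ 258 (mod 1725).
Need 5362⁻¹ mod 1725. Extended Euclid on (1725, 187):
1725 = 9×187 + 42
187 = 4×42 + 19
42 = 2×19 + 4
19 = 4×4 + 3
4 = 1×3 + 1
3 = 3×1 + 0
Back-substitute:
1 = 4 − 3
1 = −19 + 5·4
1 = 5·42 − 11·19
1 = −11·187 + 49·42
1 = 49·1725 − 452·187
5362⁻¹ ≡ 1273 (mod 1725), so k ≡ 1273·258 ≡ 684 (mod 1725).
x = 5011 + 5362·684 = 3672619.

3672619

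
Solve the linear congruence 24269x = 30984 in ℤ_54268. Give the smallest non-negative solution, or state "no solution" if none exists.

First find gcd(24269, 54268):
54268 = 2*24269 + 5730
24269 = 4*5730 + 1349
5730 = 4*1349 + 334
1349 = 4*334 + 13
334 = 25*13 + 9
13 = 1*9 + 4
9 = 2*4 + 1
4 = 4*1 + 0
gcd = 1, so a unique solution mod 54268 exists.
Back-substitute for the Bézout coefficients:
1 = 9 − 2·4
1 = −2·13 + 3·9
1 = 3·334 − 77·13
1 = −77·1349 + 311·334
1 = 311·5730 − 1321·1349
1 = −1321·24269 + 5595·5730
1 = 5595·54268 − 12511·24269
So 24269·(-12511) ≡ 1 (mod 54268), giving 24269⁻¹ ≡ 41757.
x ≡ 24269⁻¹·30984 ≡ 41757·30984 ≡ 49768 (mod 54268).

49768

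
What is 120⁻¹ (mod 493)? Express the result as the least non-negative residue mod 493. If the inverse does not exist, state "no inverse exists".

gcd(493, 120) by repeated division:
493 = 4×120 + 13
120 = 9×13 + 3
13 = 4×3 + 1
3 = 3×1 + 0
gcd = 1, so the inverse exists. Back-substitute:
1 = 13 − 4·3
1 = −4·120 + 37·13
1 = 37·493 − 152·120
Thus 120·(-152) ≡ 1 (mod 493); reducing, -152 mod 493 = 341.

341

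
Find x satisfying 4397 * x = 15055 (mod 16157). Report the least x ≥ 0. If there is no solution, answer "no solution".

14720

First find gcd(4397, 16157):
16157 = 3×4397 + 2966
4397 = 1×2966 + 1431
2966 = 2×1431 + 104
1431 = 13×104 + 79
104 = 1×79 + 25
79 = 3×25 + 4
25 = 6×4 + 1
4 = 4×1 + 0
gcd = 1, so a unique solution mod 16157 exists.
Back-substitute for the Bézout coefficients:
1 = 25 − 6·4
1 = −6·79 + 19·25
1 = 19·104 − 25·79
1 = −25·1431 + 344·104
1 = 344·2966 − 713·1431
1 = −713·4397 + 1057·2966
1 = 1057·16157 − 3884·4397
So 4397·(-3884) ≡ 1 (mod 16157), giving 4397⁻¹ ≡ 12273.
x ≡ 4397⁻¹·15055 ≡ 12273·15055 ≡ 14720 (mod 16157).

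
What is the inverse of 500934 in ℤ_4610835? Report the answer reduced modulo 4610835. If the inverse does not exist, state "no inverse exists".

no inverse exists

Euclidean algorithm on 4610835, 500934:
4610835 = 9·500934 + 102429
500934 = 4·102429 + 91218
102429 = 1·91218 + 11211
91218 = 8·11211 + 1530
11211 = 7·1530 + 501
1530 = 3·501 + 27
501 = 18·27 + 15
27 = 1·15 + 12
15 = 1·12 + 3
12 = 4·3 + 0
gcd(500934, 4610835) = 3 ≠ 1, so 500934 has no multiplicative inverse modulo 4610835.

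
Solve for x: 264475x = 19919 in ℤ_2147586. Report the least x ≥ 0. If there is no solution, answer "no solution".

675161

First find gcd(264475, 2147586):
2147586 = 8·264475 + 31786
264475 = 8·31786 + 10187
31786 = 3·10187 + 1225
10187 = 8·1225 + 387
1225 = 3·387 + 64
387 = 6·64 + 3
64 = 21·3 + 1
3 = 3·1 + 0
gcd = 1, so a unique solution mod 2147586 exists.
Back-substitute for the Bézout coefficients:
1 = 64 − 21·3
1 = −21·387 + 127·64
1 = 127·1225 − 402·387
1 = −402·10187 + 3343·1225
1 = 3343·31786 − 10431·10187
1 = −10431·264475 + 86791·31786
1 = 86791·2147586 − 704759·264475
So 264475·(-704759) ≡ 1 (mod 2147586), giving 264475⁻¹ ≡ 1442827.
x ≡ 264475⁻¹·19919 ≡ 1442827·19919 ≡ 675161 (mod 2147586).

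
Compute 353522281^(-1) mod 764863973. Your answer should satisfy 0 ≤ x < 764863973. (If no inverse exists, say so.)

180104574

gcd(764863973, 353522281) by repeated division:
764863973 = 2×353522281 + 57819411
353522281 = 6×57819411 + 6605815
57819411 = 8×6605815 + 4972891
6605815 = 1×4972891 + 1632924
4972891 = 3×1632924 + 74119
1632924 = 22×74119 + 2306
74119 = 32×2306 + 327
2306 = 7×327 + 17
327 = 19×17 + 4
17 = 4×4 + 1
4 = 4×1 + 0
Since gcd(353522281, 764863973) = 1, back-substitute to write 1 as a combination:
1 = 17 − 4·4
1 = −4·327 + 77·17
1 = 77·2306 − 543·327
1 = −543·74119 + 17453·2306
1 = 17453·1632924 − 384509·74119
1 = −384509·4972891 + 1170980·1632924
1 = 1170980·6605815 − 1555489·4972891
1 = −1555489·57819411 + 13614892·6605815
1 = 13614892·353522281 − 83244841·57819411
1 = −83244841·764863973 + 180104574·353522281
So 353522281·180104574 ≡ 1 (mod 764863973).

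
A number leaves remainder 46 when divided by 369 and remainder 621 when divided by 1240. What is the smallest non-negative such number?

Write x = 46 + 369·k. Then 369·k ≡ 621 − 46 ≡ 575 (mod 1240).
Need 369⁻¹ mod 1240. Extended Euclid on (1240, 369):
1240 = 3*369 + 133
369 = 2*133 + 103
133 = 1*103 + 30
103 = 3*30 + 13
30 = 2*13 + 4
13 = 3*4 + 1
4 = 4*1 + 0
Back-substitute:
1 = 13 − 3·4
1 = −3·30 + 7·13
1 = 7·103 − 24·30
1 = −24·133 + 31·103
1 = 31·369 − 86·133
1 = −86·1240 + 289·369
369⁻¹ ≡ 289 (mod 1240), so k ≡ 289·575 ≡ 15 (mod 1240).
x = 46 + 369·15 = 5581.

5581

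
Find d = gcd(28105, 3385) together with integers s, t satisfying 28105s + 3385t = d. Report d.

5

Apply Euclid's algorithm to 28105 and 3385:
28105 = 8×3385 + 1025
3385 = 3×1025 + 310
1025 = 3×310 + 95
310 = 3×95 + 25
95 = 3×25 + 20
25 = 1×20 + 5
20 = 4×5 + 0
gcd(28105, 3385) = 5.
Back-substituting:
5 = 25 − 20
5 = −95 + 4·25
5 = 4·310 − 13·95
5 = −13·1025 + 43·310
5 = 43·3385 − 142·1025
5 = −142·28105 + 1179·3385
So 5 = (-142)·28105 + (1179)·3385.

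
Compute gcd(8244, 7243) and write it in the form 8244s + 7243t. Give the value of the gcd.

Apply Euclid's algorithm to 8244 and 7243:
8244 = 1*7243 + 1001
7243 = 7*1001 + 236
1001 = 4*236 + 57
236 = 4*57 + 8
57 = 7*8 + 1
8 = 8*1 + 0
gcd(8244, 7243) = 1.
Back-substituting:
1 = 57 − 7·8
1 = −7·236 + 29·57
1 = 29·1001 − 123·236
1 = −123·7243 + 890·1001
1 = 890·8244 − 1013·7243
So 1 = (890)·8244 + (-1013)·7243.

1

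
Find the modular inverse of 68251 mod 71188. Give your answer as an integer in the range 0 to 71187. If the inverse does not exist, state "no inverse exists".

33255

gcd(71188, 68251) by repeated division:
71188 = 1·68251 + 2937
68251 = 23·2937 + 700
2937 = 4·700 + 137
700 = 5·137 + 15
137 = 9·15 + 2
15 = 7·2 + 1
2 = 2·1 + 0
gcd = 1, so the inverse exists. Back-substitute:
1 = 15 − 7·2
1 = −7·137 + 64·15
1 = 64·700 − 327·137
1 = −327·2937 + 1372·700
1 = 1372·68251 − 31883·2937
1 = −31883·71188 + 33255·68251
So 68251·33255 ≡ 1 (mod 71188).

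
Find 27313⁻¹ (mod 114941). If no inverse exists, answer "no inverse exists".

110981

Apply the Euclidean algorithm to 114941 and 27313:
114941 = 4·27313 + 5689
27313 = 4·5689 + 4557
5689 = 1·4557 + 1132
4557 = 4·1132 + 29
1132 = 39·29 + 1
29 = 29·1 + 0
The gcd is 1. Working backward:
1 = 1132 − 39·29
1 = −39·4557 + 157·1132
1 = 157·5689 − 196·4557
1 = −196·27313 + 941·5689
1 = 941·114941 − 3960·27313
Hence 27313⁻¹ ≡ -3960 ≡ 110981 (mod 114941).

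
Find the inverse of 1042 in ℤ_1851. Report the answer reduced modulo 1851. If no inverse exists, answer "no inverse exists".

Extended Euclidean algorithm:
1851 = 1*1042 + 809
1042 = 1*809 + 233
809 = 3*233 + 110
233 = 2*110 + 13
110 = 8*13 + 6
13 = 2*6 + 1
6 = 6*1 + 0
The gcd is 1. Working backward:
1 = 13 − 2·6
1 = −2·110 + 17·13
1 = 17·233 − 36·110
1 = −36·809 + 125·233
1 = 125·1042 − 161·809
1 = −161·1851 + 286·1042
So 1042·286 ≡ 1 (mod 1851).

286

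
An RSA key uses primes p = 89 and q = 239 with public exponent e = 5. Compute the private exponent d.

φ(n) = (p−1)(q−1) = 88·238 = 20944.
Need d with 5·d ≡ 1 (mod 20944). Apply the extended Euclidean algorithm:
20944 = 4188×5 + 4
5 = 1×4 + 1
4 = 4×1 + 0
Back-substitute:
1 = 5 − 4
1 = −20944 + 4189·5
So 5·4189 ≡ 1 (mod 20944), hence d = 4189.

4189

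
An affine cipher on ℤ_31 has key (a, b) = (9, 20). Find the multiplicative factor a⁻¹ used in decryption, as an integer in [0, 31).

7

Extended Euclidean algorithm:
31 = 3*9 + 4
9 = 2*4 + 1
4 = 4*1 + 0
The gcd is 1. Working backward:
1 = 9 − 2·4
1 = −2·31 + 7·9
So 9·7 ≡ 1 (mod 31).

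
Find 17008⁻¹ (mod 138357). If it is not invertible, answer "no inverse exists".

Apply the Euclidean algorithm to 138357 and 17008:
138357 = 8·17008 + 2293
17008 = 7·2293 + 957
2293 = 2·957 + 379
957 = 2·379 + 199
379 = 1·199 + 180
199 = 1·180 + 19
180 = 9·19 + 9
19 = 2·9 + 1
9 = 9·1 + 0
gcd = 1, so the inverse exists. Back-substitute:
1 = 19 − 2·9
1 = −2·180 + 19·19
1 = 19·199 − 21·180
1 = −21·379 + 40·199
1 = 40·957 − 101·379
1 = −101·2293 + 242·957
1 = 242·17008 − 1795·2293
1 = −1795·138357 + 14602·17008
So 17008·14602 ≡ 1 (mod 138357).

14602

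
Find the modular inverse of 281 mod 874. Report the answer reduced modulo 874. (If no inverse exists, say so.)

Extended Euclidean algorithm:
874 = 3×281 + 31
281 = 9×31 + 2
31 = 15×2 + 1
2 = 2×1 + 0
The gcd is 1. Working backward:
1 = 31 − 15·2
1 = −15·281 + 136·31
1 = 136·874 − 423·281
Hence 281⁻¹ ≡ -423 ≡ 451 (mod 874).

451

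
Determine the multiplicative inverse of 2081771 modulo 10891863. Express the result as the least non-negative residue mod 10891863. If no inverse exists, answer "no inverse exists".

2121578

gcd(10891863, 2081771) by repeated division:
10891863 = 5*2081771 + 483008
2081771 = 4*483008 + 149739
483008 = 3*149739 + 33791
149739 = 4*33791 + 14575
33791 = 2*14575 + 4641
14575 = 3*4641 + 652
4641 = 7*652 + 77
652 = 8*77 + 36
77 = 2*36 + 5
36 = 7*5 + 1
5 = 5*1 + 0
Since gcd(2081771, 10891863) = 1, back-substitute to write 1 as a combination:
1 = 36 − 7·5
1 = −7·77 + 15·36
1 = 15·652 − 127·77
1 = −127·4641 + 904·652
1 = 904·14575 − 2839·4641
1 = −2839·33791 + 6582·14575
1 = 6582·149739 − 29167·33791
1 = −29167·483008 + 94083·149739
1 = 94083·2081771 − 405499·483008
1 = −405499·10891863 + 2121578·2081771
So 2081771·2121578 ≡ 1 (mod 10891863).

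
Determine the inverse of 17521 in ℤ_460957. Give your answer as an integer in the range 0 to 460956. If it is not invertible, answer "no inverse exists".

no inverse exists

Euclidean algorithm on 460957, 17521:
460957 = 26×17521 + 5411
17521 = 3×5411 + 1288
5411 = 4×1288 + 259
1288 = 4×259 + 252
259 = 1×252 + 7
252 = 36×7 + 0
Since gcd = 7 > 1, 17521 is not a unit mod 460957.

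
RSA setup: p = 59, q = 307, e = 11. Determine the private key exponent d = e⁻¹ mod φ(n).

3227

φ(n) = (p−1)(q−1) = 58·306 = 17748.
Need d with 11·d ≡ 1 (mod 17748). Apply the extended Euclidean algorithm:
17748 = 1613×11 + 5
11 = 2×5 + 1
5 = 5×1 + 0
Back-substitute:
1 = 11 − 2·5
1 = −2·17748 + 3227·11
So 11·3227 ≡ 1 (mod 17748), hence d = 3227.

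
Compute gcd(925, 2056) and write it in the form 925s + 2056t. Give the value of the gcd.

1

Euclidean algorithm:
2056 = 2·925 + 206
925 = 4·206 + 101
206 = 2·101 + 4
101 = 25·4 + 1
4 = 4·1 + 0
gcd(925, 2056) = 1.
Express as a combination:
1 = 101 − 25·4
1 = −25·206 + 51·101
1 = 51·925 − 229·206
1 = −229·2056 + 509·925
So 1 = (-229)·2056 + (509)·925.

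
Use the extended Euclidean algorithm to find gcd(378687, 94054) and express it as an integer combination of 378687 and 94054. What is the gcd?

1

Euclidean algorithm:
378687 = 4·94054 + 2471
94054 = 38·2471 + 156
2471 = 15·156 + 131
156 = 1·131 + 25
131 = 5·25 + 6
25 = 4·6 + 1
6 = 6·1 + 0
gcd(378687, 94054) = 1.
Working backward:
1 = 25 − 4·6
1 = −4·131 + 21·25
1 = 21·156 − 25·131
1 = −25·2471 + 396·156
1 = 396·94054 − 15073·2471
1 = −15073·378687 + 60688·94054
So 1 = (-15073)·378687 + (60688)·94054.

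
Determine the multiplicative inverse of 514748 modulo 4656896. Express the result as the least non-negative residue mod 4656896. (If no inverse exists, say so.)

no inverse exists

Euclidean algorithm on 4656896, 514748:
4656896 = 9×514748 + 24164
514748 = 21×24164 + 7304
24164 = 3×7304 + 2252
7304 = 3×2252 + 548
2252 = 4×548 + 60
548 = 9×60 + 8
60 = 7×8 + 4
8 = 2×4 + 0
Since gcd = 4 > 1, 514748 is not a unit mod 4656896.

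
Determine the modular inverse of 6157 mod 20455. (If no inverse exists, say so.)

14568

Run Euclid on (20455, 6157):
20455 = 3*6157 + 1984
6157 = 3*1984 + 205
1984 = 9*205 + 139
205 = 1*139 + 66
139 = 2*66 + 7
66 = 9*7 + 3
7 = 2*3 + 1
3 = 3*1 + 0
The gcd is 1. Working backward:
1 = 7 − 2·3
1 = −2·66 + 19·7
1 = 19·139 − 40·66
1 = −40·205 + 59·139
1 = 59·1984 − 571·205
1 = −571·6157 + 1772·1984
1 = 1772·20455 − 5887·6157
Hence 6157⁻¹ ≡ -5887 ≡ 14568 (mod 20455).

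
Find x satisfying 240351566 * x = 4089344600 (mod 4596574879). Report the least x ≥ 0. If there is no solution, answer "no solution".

no solution

gcd(240351566, 4596574879):
4596574879 = 19·240351566 + 29895125
240351566 = 8·29895125 + 1190566
29895125 = 25·1190566 + 130975
1190566 = 9·130975 + 11791
130975 = 11·11791 + 1274
11791 = 9·1274 + 325
1274 = 3·325 + 299
325 = 1·299 + 26
299 = 11·26 + 13
26 = 2·13 + 0
gcd = 13, but 13 ∤ 4089344600, so the congruence has no solution.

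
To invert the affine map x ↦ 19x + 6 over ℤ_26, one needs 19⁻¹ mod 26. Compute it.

11

Apply the Euclidean algorithm to 26 and 19:
26 = 1*19 + 7
19 = 2*7 + 5
7 = 1*5 + 2
5 = 2*2 + 1
2 = 2*1 + 0
The gcd is 1. Working backward:
1 = 5 − 2·2
1 = −2·7 + 3·5
1 = 3·19 − 8·7
1 = −8·26 + 11·19
So 19·11 ≡ 1 (mod 26).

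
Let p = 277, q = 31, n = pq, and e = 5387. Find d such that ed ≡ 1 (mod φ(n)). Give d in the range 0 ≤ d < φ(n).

83

φ(n) = (p−1)(q−1) = 276·30 = 8280.
Need d with 5387·d ≡ 1 (mod 8280). Apply the extended Euclidean algorithm:
8280 = 1*5387 + 2893
5387 = 1*2893 + 2494
2893 = 1*2494 + 399
2494 = 6*399 + 100
399 = 3*100 + 99
100 = 1*99 + 1
99 = 99*1 + 0
Back-substitute:
1 = 100 − 99
1 = −399 + 4·100
1 = 4·2494 − 25·399
1 = −25·2893 + 29·2494
1 = 29·5387 − 54·2893
1 = −54·8280 + 83·5387
So 5387·83 ≡ 1 (mod 8280), hence d = 83.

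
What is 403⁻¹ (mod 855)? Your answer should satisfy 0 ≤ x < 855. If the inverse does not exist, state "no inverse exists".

Extended Euclidean algorithm:
855 = 2×403 + 49
403 = 8×49 + 11
49 = 4×11 + 5
11 = 2×5 + 1
5 = 5×1 + 0
The gcd is 1. Working backward:
1 = 11 − 2·5
1 = −2·49 + 9·11
1 = 9·403 − 74·49
1 = −74·855 + 157·403
So 403·157 ≡ 1 (mod 855).

157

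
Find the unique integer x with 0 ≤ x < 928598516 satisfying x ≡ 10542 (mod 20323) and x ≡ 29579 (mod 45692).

158672203

Write x = 10542 + 20323·k. Then 20323·k ≡ 29579 − 10542 ≡ 19037 (mod 45692).
Need 20323⁻¹ mod 45692. Extended Euclid on (45692, 20323):
45692 = 2×20323 + 5046
20323 = 4×5046 + 139
5046 = 36×139 + 42
139 = 3×42 + 13
42 = 3×13 + 3
13 = 4×3 + 1
3 = 3×1 + 0
Back-substitute:
1 = 13 − 4·3
1 = −4·42 + 13·13
1 = 13·139 − 43·42
1 = −43·5046 + 1561·139
1 = 1561·20323 − 6287·5046
1 = −6287·45692 + 14135·20323
20323⁻¹ ≡ 14135 (mod 45692), so k ≡ 14135·19037 ≡ 7807 (mod 45692).
x = 10542 + 20323·7807 = 158672203.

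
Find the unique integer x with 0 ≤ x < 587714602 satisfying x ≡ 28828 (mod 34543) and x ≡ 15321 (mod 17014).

Write x = 28828 + 34543·k. Then 34543·k ≡ 15321 − 28828 ≡ 3507 (mod 17014).
Need 34543⁻¹ mod 17014. Extended Euclid on (17014, 515):
17014 = 33·515 + 19
515 = 27·19 + 2
19 = 9·2 + 1
2 = 2·1 + 0
Back-substitute:
1 = 19 − 9·2
1 = −9·515 + 244·19
1 = 244·17014 − 8061·515
34543⁻¹ ≡ 8953 (mod 17014), so k ≡ 8953·3507 ≡ 7341 (mod 17014).
x = 28828 + 34543·7341 = 253608991.

253608991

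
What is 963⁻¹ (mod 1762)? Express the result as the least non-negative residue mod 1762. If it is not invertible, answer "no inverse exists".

1343

Run Euclid on (1762, 963):
1762 = 1*963 + 799
963 = 1*799 + 164
799 = 4*164 + 143
164 = 1*143 + 21
143 = 6*21 + 17
21 = 1*17 + 4
17 = 4*4 + 1
4 = 4*1 + 0
gcd = 1, so the inverse exists. Back-substitute:
1 = 17 − 4·4
1 = −4·21 + 5·17
1 = 5·143 − 34·21
1 = −34·164 + 39·143
1 = 39·799 − 190·164
1 = −190·963 + 229·799
1 = 229·1762 − 419·963
Hence 963⁻¹ ≡ -419 ≡ 1343 (mod 1762).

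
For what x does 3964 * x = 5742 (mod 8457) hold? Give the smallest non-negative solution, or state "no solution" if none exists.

First find gcd(3964, 8457):
8457 = 2·3964 + 529
3964 = 7·529 + 261
529 = 2·261 + 7
261 = 37·7 + 2
7 = 3·2 + 1
2 = 2·1 + 0
gcd = 1, so a unique solution mod 8457 exists.
Back-substitute for the Bézout coefficients:
1 = 7 − 3·2
1 = −3·261 + 112·7
1 = 112·529 − 227·261
1 = −227·3964 + 1701·529
1 = 1701·8457 − 3629·3964
So 3964·(-3629) ≡ 1 (mod 8457), giving 3964⁻¹ ≡ 4828.
x ≡ 3964⁻¹·5742 ≡ 4828·5742 ≡ 330 (mod 8457).

330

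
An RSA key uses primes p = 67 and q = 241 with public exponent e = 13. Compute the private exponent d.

φ(n) = (p−1)(q−1) = 66·240 = 15840.
Need d with 13·d ≡ 1 (mod 15840). Apply the extended Euclidean algorithm:
15840 = 1218×13 + 6
13 = 2×6 + 1
6 = 6×1 + 0
Back-substitute:
1 = 13 − 2·6
1 = −2·15840 + 2437·13
So 13·2437 ≡ 1 (mod 15840), hence d = 2437.

2437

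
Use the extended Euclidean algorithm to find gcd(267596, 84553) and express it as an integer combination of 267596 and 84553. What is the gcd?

Repeated division:
267596 = 3×84553 + 13937
84553 = 6×13937 + 931
13937 = 14×931 + 903
931 = 1×903 + 28
903 = 32×28 + 7
28 = 4×7 + 0
gcd(267596, 84553) = 7.
Back-substituting:
7 = 903 − 32·28
7 = −32·931 + 33·903
7 = 33·13937 − 494·931
7 = −494·84553 + 2997·13937
7 = 2997·267596 − 9485·84553
So 7 = (2997)·267596 + (-9485)·84553.

7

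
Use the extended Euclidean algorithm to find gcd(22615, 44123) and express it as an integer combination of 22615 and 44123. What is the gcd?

Apply Euclid's algorithm to 44123 and 22615:
44123 = 1*22615 + 21508
22615 = 1*21508 + 1107
21508 = 19*1107 + 475
1107 = 2*475 + 157
475 = 3*157 + 4
157 = 39*4 + 1
4 = 4*1 + 0
gcd(22615, 44123) = 1.
Back-substituting:
1 = 157 − 39·4
1 = −39·475 + 118·157
1 = 118·1107 − 275·475
1 = −275·21508 + 5343·1107
1 = 5343·22615 − 5618·21508
1 = −5618·44123 + 10961·22615
So 1 = (-5618)·44123 + (10961)·22615.

1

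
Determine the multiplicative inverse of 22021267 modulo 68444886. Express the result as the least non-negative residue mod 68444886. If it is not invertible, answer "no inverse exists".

Extended Euclidean algorithm:
68444886 = 3*22021267 + 2381085
22021267 = 9*2381085 + 591502
2381085 = 4*591502 + 15077
591502 = 39*15077 + 3499
15077 = 4*3499 + 1081
3499 = 3*1081 + 256
1081 = 4*256 + 57
256 = 4*57 + 28
57 = 2*28 + 1
28 = 28*1 + 0
The gcd is 1. Working backward:
1 = 57 − 2·28
1 = −2·256 + 9·57
1 = 9·1081 − 38·256
1 = −38·3499 + 123·1081
1 = 123·15077 − 530·3499
1 = −530·591502 + 20793·15077
1 = 20793·2381085 − 83702·591502
1 = −83702·22021267 + 774111·2381085
1 = 774111·68444886 − 2406035·22021267
Hence 22021267⁻¹ ≡ -2406035 ≡ 66038851 (mod 68444886).

66038851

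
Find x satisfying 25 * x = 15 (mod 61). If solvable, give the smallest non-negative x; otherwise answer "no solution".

First find gcd(25, 61):
61 = 2×25 + 11
25 = 2×11 + 3
11 = 3×3 + 2
3 = 1×2 + 1
2 = 2×1 + 0
gcd = 1, so a unique solution mod 61 exists.
Back-substitute for the Bézout coefficients:
1 = 3 − 2
1 = −11 + 4·3
1 = 4·25 − 9·11
1 = −9·61 + 22·25
So 25·(22) ≡ 1 (mod 61), giving 25⁻¹ ≡ 22.
x ≡ 25⁻¹·15 ≡ 22·15 ≡ 25 (mod 61).

25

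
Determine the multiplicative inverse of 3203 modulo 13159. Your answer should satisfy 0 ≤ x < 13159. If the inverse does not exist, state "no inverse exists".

Extended Euclidean algorithm:
13159 = 4*3203 + 347
3203 = 9*347 + 80
347 = 4*80 + 27
80 = 2*27 + 26
27 = 1*26 + 1
26 = 26*1 + 0
The gcd is 1. Working backward:
1 = 27 − 26
1 = −80 + 3·27
1 = 3·347 − 13·80
1 = −13·3203 + 120·347
1 = 120·13159 − 493·3203
So 3203·(-493) ≡ 1 (mod 13159), and -493 ≡ 12666 (mod 13159).

12666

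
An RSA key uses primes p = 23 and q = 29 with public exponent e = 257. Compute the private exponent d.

465

φ(n) = (p−1)(q−1) = 22·28 = 616.
Need d with 257·d ≡ 1 (mod 616). Apply the extended Euclidean algorithm:
616 = 2*257 + 102
257 = 2*102 + 53
102 = 1*53 + 49
53 = 1*49 + 4
49 = 12*4 + 1
4 = 4*1 + 0
Back-substitute:
1 = 49 − 12·4
1 = −12·53 + 13·49
1 = 13·102 − 25·53
1 = −25·257 + 63·102
1 = 63·616 − 151·257
So 257·(-151) ≡ 1 (mod 616), hence d ≡ -151 ≡ 465 (mod 616).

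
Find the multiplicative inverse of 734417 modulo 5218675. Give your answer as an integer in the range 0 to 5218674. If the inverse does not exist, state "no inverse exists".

Extended Euclidean algorithm:
5218675 = 7·734417 + 77756
734417 = 9·77756 + 34613
77756 = 2·34613 + 8530
34613 = 4·8530 + 493
8530 = 17·493 + 149
493 = 3·149 + 46
149 = 3·46 + 11
46 = 4·11 + 2
11 = 5·2 + 1
2 = 2·1 + 0
The gcd is 1. Working backward:
1 = 11 − 5·2
1 = −5·46 + 21·11
1 = 21·149 − 68·46
1 = −68·493 + 225·149
1 = 225·8530 − 3893·493
1 = −3893·34613 + 15797·8530
1 = 15797·77756 − 35487·34613
1 = −35487·734417 + 335180·77756
1 = 335180·5218675 − 2381747·734417
Hence 734417⁻¹ ≡ -2381747 ≡ 2836928 (mod 5218675).

2836928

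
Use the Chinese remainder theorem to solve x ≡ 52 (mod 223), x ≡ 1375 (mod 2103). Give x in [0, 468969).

74980

Write x = 52 + 223·k. Then 223·k ≡ 1375 − 52 ≡ 1323 (mod 2103).
Need 223⁻¹ mod 2103. Extended Euclid on (2103, 223):
2103 = 9·223 + 96
223 = 2·96 + 31
96 = 3·31 + 3
31 = 10·3 + 1
3 = 3·1 + 0
Back-substitute:
1 = 31 − 10·3
1 = −10·96 + 31·31
1 = 31·223 − 72·96
1 = −72·2103 + 679·223
223⁻¹ ≡ 679 (mod 2103), so k ≡ 679·1323 ≡ 336 (mod 2103).
x = 52 + 223·336 = 74980.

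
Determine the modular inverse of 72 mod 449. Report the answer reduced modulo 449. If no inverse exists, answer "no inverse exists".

Extended Euclidean algorithm:
449 = 6·72 + 17
72 = 4·17 + 4
17 = 4·4 + 1
4 = 4·1 + 0
Since gcd(72, 449) = 1, back-substitute to write 1 as a combination:
1 = 17 − 4·4
1 = −4·72 + 17·17
1 = 17·449 − 106·72
So 72·(-106) ≡ 1 (mod 449), and -106 ≡ 343 (mod 449).

343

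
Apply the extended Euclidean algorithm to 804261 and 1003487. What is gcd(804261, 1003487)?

1

Euclidean algorithm:
1003487 = 1·804261 + 199226
804261 = 4·199226 + 7357
199226 = 27·7357 + 587
7357 = 12·587 + 313
587 = 1·313 + 274
313 = 1·274 + 39
274 = 7·39 + 1
39 = 39·1 + 0
gcd(804261, 1003487) = 1.
Back-substituting:
1 = 274 − 7·39
1 = −7·313 + 8·274
1 = 8·587 − 15·313
1 = −15·7357 + 188·587
1 = 188·199226 − 5091·7357
1 = −5091·804261 + 20552·199226
1 = 20552·1003487 − 25643·804261
So 1 = (20552)·1003487 + (-25643)·804261.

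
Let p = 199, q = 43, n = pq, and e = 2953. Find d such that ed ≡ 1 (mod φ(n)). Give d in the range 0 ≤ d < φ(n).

4717

φ(n) = (p−1)(q−1) = 198·42 = 8316.
Need d with 2953·d ≡ 1 (mod 8316). Apply the extended Euclidean algorithm:
8316 = 2*2953 + 2410
2953 = 1*2410 + 543
2410 = 4*543 + 238
543 = 2*238 + 67
238 = 3*67 + 37
67 = 1*37 + 30
37 = 1*30 + 7
30 = 4*7 + 2
7 = 3*2 + 1
2 = 2*1 + 0
Back-substitute:
1 = 7 − 3·2
1 = −3·30 + 13·7
1 = 13·37 − 16·30
1 = −16·67 + 29·37
1 = 29·238 − 103·67
1 = −103·543 + 235·238
1 = 235·2410 − 1043·543
1 = −1043·2953 + 1278·2410
1 = 1278·8316 − 3599·2953
So 2953·(-3599) ≡ 1 (mod 8316), hence d ≡ -3599 ≡ 4717 (mod 8316).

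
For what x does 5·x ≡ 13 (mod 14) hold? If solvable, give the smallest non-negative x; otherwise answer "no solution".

First find gcd(5, 14):
14 = 2×5 + 4
5 = 1×4 + 1
4 = 4×1 + 0
gcd = 1, so a unique solution mod 14 exists.
Back-substitute for the Bézout coefficients:
1 = 5 − 4
1 = −14 + 3·5
So 5·(3) ≡ 1 (mod 14), giving 5⁻¹ ≡ 3.
x ≡ 5⁻¹·13 ≡ 3·13 ≡ 11 (mod 14).

11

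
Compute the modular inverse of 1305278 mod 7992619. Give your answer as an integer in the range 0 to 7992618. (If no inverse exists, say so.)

Extended Euclidean algorithm:
7992619 = 6·1305278 + 160951
1305278 = 8·160951 + 17670
160951 = 9·17670 + 1921
17670 = 9·1921 + 381
1921 = 5·381 + 16
381 = 23·16 + 13
16 = 1·13 + 3
13 = 4·3 + 1
3 = 3·1 + 0
Since gcd(1305278, 7992619) = 1, back-substitute to write 1 as a combination:
1 = 13 − 4·3
1 = −4·16 + 5·13
1 = 5·381 − 119·16
1 = −119·1921 + 600·381
1 = 600·17670 − 5519·1921
1 = −5519·160951 + 50271·17670
1 = 50271·1305278 − 407687·160951
1 = −407687·7992619 + 2496393·1305278
So 1305278·2496393 ≡ 1 (mod 7992619).

2496393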